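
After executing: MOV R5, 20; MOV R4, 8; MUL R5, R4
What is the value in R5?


Register state trace:
  MOV R5, 20  → R5 = 20
  MOV R4, 8  → R4 = 8
  MUL R5, R4  → R5 = 20 * 8 = 160
Final: R5 = 160

160


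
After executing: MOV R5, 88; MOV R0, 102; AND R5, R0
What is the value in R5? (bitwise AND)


Register state trace:
  MOV R5, 88  → R5 = 88 (0b01011000)
  MOV R0, 102  → R0 = 102 (0b01100110)
  AND R5, R0  → R5 = 88 AND 102 = 64 (0b01000000)
Final: R5 = 64

64


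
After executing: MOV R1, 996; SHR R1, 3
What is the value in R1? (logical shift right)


Register state trace:
  MOV R1, 996  → R1 = 996
  SHR R1, 3  → R1 = 996 >> 3 = 996 // 2^3 = 124
Final: R1 = 124

124


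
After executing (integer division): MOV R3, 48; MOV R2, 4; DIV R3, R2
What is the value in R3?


Register state trace:
  MOV R3, 48  → R3 = 48
  MOV R2, 4  → R2 = 4
  DIV R3, R2  → R3 = 48 // 4 = 12
Final: R3 = 12

12


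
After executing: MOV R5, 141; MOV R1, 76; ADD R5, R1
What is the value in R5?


Register state trace:
  MOV R5, 141  → R5 = 141
  MOV R1, 76  → R1 = 76
  ADD R5, R1  → R5 = 141 + 76 = 217
Final: R5 = 217

217


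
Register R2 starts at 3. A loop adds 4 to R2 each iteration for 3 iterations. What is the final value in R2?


Starting value: R2 = 3
  Iter 1: R2 = 3 + 4 = 7
  Iter 2: R2 = 7 + 4 = 11
  Iter 3: R2 = 11 + 4 = 15
Final: R2 = 15

15


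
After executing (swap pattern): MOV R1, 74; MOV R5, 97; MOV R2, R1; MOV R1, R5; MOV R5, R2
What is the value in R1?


Register state trace (swap pattern):
  MOV R1, 74  → R1 = 74
  MOV R5, 97  → R5 = 97
  MOV R2, R1  → R2 = 74  (save R1)
  MOV R1, R5  → R1 = 97  (R1 gets R5's value)
  MOV R5, R2  → R5 = 74  (R5 gets saved value)
Final: R1 = 97

97


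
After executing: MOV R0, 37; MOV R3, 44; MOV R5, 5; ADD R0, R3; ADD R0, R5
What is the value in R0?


Register state trace:
  MOV R0, 37  → R0 = 37
  MOV R3, 44  → R3 = 44
  MOV R5, 5  → R5 = 5
  ADD R0, R3  → R0 = 37 + 44 = 81
  ADD R0, R5  → R0 = 81 + 5 = 86
Final: R0 = 86

86


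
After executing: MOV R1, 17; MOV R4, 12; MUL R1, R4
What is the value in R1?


Register state trace:
  MOV R1, 17  → R1 = 17
  MOV R4, 12  → R4 = 12
  MUL R1, R4  → R1 = 17 * 12 = 204
Final: R1 = 204

204


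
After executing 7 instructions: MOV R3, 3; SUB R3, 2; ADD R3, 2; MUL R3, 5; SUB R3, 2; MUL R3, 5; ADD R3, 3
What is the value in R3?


Register state trace:
  MOV R3, 3  → R3 = 3
  SUB R3, 2  → R3 = 3 - 2 = 1
  ADD R3, 2  → R3 = 1 + 2 = 3
  MUL R3, 5  → R3 = 3 * 5 = 15
  SUB R3, 2  → R3 = 15 - 2 = 13
  MUL R3, 5  → R3 = 13 * 5 = 65
  ADD R3, 3  → R3 = 65 + 3 = 68
Final: R3 = 68

68


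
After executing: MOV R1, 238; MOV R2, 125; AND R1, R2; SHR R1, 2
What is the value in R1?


Register state trace:
  MOV R1, 238  → R1 = 238 (0b11101110)
  MOV R2, 125  → R2 = 125 (0b01111101)
  AND R1, R2  → R1 = 238 AND 125 = 108 (0b01101100)
  SHR R1, 2  → R1 = 108 >> 2 = 27
Final: R1 = 27

27


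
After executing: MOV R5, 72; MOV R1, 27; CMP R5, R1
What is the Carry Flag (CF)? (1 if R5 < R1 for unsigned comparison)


Register state trace:
  MOV R5, 72  → R5 = 72
  MOV R1, 27  → R1 = 27
  CMP R5, R1  → unsigned 72 - 27: no borrow
  72 >= 27, so CF = 0
CF = 0

0


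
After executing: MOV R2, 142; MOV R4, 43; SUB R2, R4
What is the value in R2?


Register state trace:
  MOV R2, 142  → R2 = 142
  MOV R4, 43  → R4 = 43
  SUB R2, R4  → R2 = 142 - 43 = 99
Final: R2 = 99

99


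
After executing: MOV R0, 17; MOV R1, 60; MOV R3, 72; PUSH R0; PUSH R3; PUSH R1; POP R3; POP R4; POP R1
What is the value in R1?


Stack trace (top is rightmost):
  MOV R0, 17  → R0 = 17
  MOV R1, 60  → R1 = 60
  MOV R3, 72  → R3 = 72
  PUSH R0  → stack: [17]
  PUSH R3  → stack: [17, 72]
  PUSH R1  → stack: [17, 72, 60]
  POP R3  → R3 = 60, stack: [17, 72]
  POP R4  → R4 = 72, stack: [17]
  POP R1  → R1 = 17, stack: []
Final: R1 = 17

17


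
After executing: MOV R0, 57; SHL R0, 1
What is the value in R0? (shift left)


Register state trace:
  MOV R0, 57  → R0 = 57
  SHL R0, 1  → R0 = 57 << 1 = 57 * 2^1 = 114
Final: R0 = 114

114


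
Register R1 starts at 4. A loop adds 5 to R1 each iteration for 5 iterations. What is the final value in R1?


Starting value: R1 = 4
  Iter 1: R1 = 4 + 5 = 9
  Iter 2: R1 = 9 + 5 = 14
  Iter 3: R1 = 14 + 5 = 19
  Iter 4: R1 = 19 + 5 = 24
  Iter 5: R1 = 24 + 5 = 29
Final: R1 = 29

29


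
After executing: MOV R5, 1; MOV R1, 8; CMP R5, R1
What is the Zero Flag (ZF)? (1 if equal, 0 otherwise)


Register state trace:
  MOV R5, 1  → R5 = 1
  MOV R1, 8  → R1 = 8
  CMP R5, R1  → computes 1 - 8 = -7
  Result is nonzero, so values are not equal
ZF = 0

0


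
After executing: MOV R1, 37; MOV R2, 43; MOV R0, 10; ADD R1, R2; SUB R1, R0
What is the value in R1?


Register state trace:
  MOV R1, 37  → R1 = 37
  MOV R2, 43  → R2 = 43
  MOV R0, 10  → R0 = 10
  ADD R1, R2  → R1 = 37 + 43 = 80
  SUB R1, R0  → R1 = 80 - 10 = 70
Final: R1 = 70

70


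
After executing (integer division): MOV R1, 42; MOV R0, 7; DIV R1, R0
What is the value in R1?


Register state trace:
  MOV R1, 42  → R1 = 42
  MOV R0, 7  → R0 = 7
  DIV R1, R0  → R1 = 42 // 7 = 6
Final: R1 = 6

6


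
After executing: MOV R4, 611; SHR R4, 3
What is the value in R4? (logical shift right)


Register state trace:
  MOV R4, 611  → R4 = 611
  SHR R4, 3  → R4 = 611 >> 3 = 611 // 2^3 = 76
Final: R4 = 76

76


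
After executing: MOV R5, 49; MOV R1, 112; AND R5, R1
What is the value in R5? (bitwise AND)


Register state trace:
  MOV R5, 49  → R5 = 49 (0b00110001)
  MOV R1, 112  → R1 = 112 (0b01110000)
  AND R5, R1  → R5 = 49 AND 112 = 48 (0b00110000)
Final: R5 = 48

48


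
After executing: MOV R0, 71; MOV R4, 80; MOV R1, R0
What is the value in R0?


Register state trace:
  MOV R0, 71  → R0 = 71
  MOV R4, 80  → R4 = 80
  MOV R1, R0  → R1 = 71
Final: R0 = 71

71


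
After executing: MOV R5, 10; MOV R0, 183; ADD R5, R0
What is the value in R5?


Register state trace:
  MOV R5, 10  → R5 = 10
  MOV R0, 183  → R0 = 183
  ADD R5, R0  → R5 = 10 + 183 = 193
Final: R5 = 193

193


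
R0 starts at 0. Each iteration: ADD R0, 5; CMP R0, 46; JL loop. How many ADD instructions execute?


Loop trace (R0 starts at 0, target 46, step 5):
  ADD #1: R0 = 0 + 5 = 5  → 5 < 46, loop
  ADD #2: R0 = 5 + 5 = 10  → 10 < 46, loop
  ADD #3: R0 = 10 + 5 = 15  → 15 < 46, loop
  ADD #4: R0 = 15 + 5 = 20  → 20 < 46, loop
  ADD #5: R0 = 20 + 5 = 25  → 25 < 46, loop
  ADD #6: R0 = 25 + 5 = 30  → 30 < 46, loop
  ADD #7: R0 = 30 + 5 = 35  → 35 < 46, loop
  ADD #8: R0 = 35 + 5 = 40  → 40 < 46, loop
  ADD #9: R0 = 40 + 5 = 45  → 45 < 46, loop
  ADD #10: R0 = 45 + 5 = 50  → 50 >= 46, exit
Total ADD instructions: 10

10


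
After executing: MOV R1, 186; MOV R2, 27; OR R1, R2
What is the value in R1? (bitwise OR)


Register state trace:
  MOV R1, 186  → R1 = 186 (0b10111010)
  MOV R2, 27  → R2 = 27 (0b00011011)
  OR R1, R2   → R1 = 186 OR 27 = 187 (0b10111011)
Final: R1 = 187

187


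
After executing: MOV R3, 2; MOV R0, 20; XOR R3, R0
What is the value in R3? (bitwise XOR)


Register state trace:
  MOV R3, 2  → R3 = 2 (0b00000010)
  MOV R0, 20  → R0 = 20 (0b00010100)
  XOR R3, R0  → R3 = 2 XOR 20 = 22 (0b00010110)
Final: R3 = 22

22


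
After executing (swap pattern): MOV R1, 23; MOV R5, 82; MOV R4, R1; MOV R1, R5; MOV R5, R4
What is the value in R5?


Register state trace (swap pattern):
  MOV R1, 23  → R1 = 23
  MOV R5, 82  → R5 = 82
  MOV R4, R1  → R4 = 23  (save R1)
  MOV R1, R5  → R1 = 82  (R1 gets R5's value)
  MOV R5, R4  → R5 = 23  (R5 gets saved value)
Final: R5 = 23

23


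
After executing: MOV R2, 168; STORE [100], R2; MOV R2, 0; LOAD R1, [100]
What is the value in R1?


Register and memory trace:
  MOV R2, 168  → R2 = 168
  STORE [100], R2  → mem[100] = 168
  MOV R2, 0  → R2 = 0
  LOAD R1, [100]  → R1 = mem[100] = 168
Final: R1 = 168

168


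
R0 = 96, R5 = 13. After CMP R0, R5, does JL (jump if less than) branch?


Trace:
  R0 = 96, R5 = 13
  CMP R0, R5  → compares 96 vs 13
  JL checks: is 96 less than 13?
  96 > 13, so condition is false
Branch taken: No

No


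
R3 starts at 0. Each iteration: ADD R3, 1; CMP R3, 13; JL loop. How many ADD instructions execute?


Loop trace (R3 starts at 0, target 13, step 1):
  ADD #1: R3 = 0 + 1 = 1  → 1 < 13, loop
  ADD #2: R3 = 1 + 1 = 2  → 2 < 13, loop
  ADD #3: R3 = 2 + 1 = 3  → 3 < 13, loop
  ADD #4: R3 = 3 + 1 = 4  → 4 < 13, loop
  ADD #5: R3 = 4 + 1 = 5  → 5 < 13, loop
  ADD #6: R3 = 5 + 1 = 6  → 6 < 13, loop
  ADD #7: R3 = 6 + 1 = 7  → 7 < 13, loop
  ADD #8: R3 = 7 + 1 = 8  → 8 < 13, loop
  ADD #9: R3 = 8 + 1 = 9  → 9 < 13, loop
  ADD #10: R3 = 9 + 1 = 10  → 10 < 13, loop
  ADD #11: R3 = 10 + 1 = 11  → 11 < 13, loop
  ADD #12: R3 = 11 + 1 = 12  → 12 < 13, loop
  ADD #13: R3 = 12 + 1 = 13  → 13 >= 13, exit
Total ADD instructions: 13

13


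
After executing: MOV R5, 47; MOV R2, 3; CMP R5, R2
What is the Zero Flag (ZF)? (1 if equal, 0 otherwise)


Register state trace:
  MOV R5, 47  → R5 = 47
  MOV R2, 3  → R2 = 3
  CMP R5, R2  → computes 47 - 3 = 44
  Result is nonzero, so values are not equal
ZF = 0

0


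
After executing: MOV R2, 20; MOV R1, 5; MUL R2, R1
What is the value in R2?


Register state trace:
  MOV R2, 20  → R2 = 20
  MOV R1, 5  → R1 = 5
  MUL R2, R1  → R2 = 20 * 5 = 100
Final: R2 = 100

100


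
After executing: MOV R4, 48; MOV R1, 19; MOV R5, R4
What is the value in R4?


Register state trace:
  MOV R4, 48  → R4 = 48
  MOV R1, 19  → R1 = 19
  MOV R5, R4  → R5 = 48
Final: R4 = 48

48


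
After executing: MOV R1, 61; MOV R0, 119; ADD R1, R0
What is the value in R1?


Register state trace:
  MOV R1, 61  → R1 = 61
  MOV R0, 119  → R0 = 119
  ADD R1, R0  → R1 = 61 + 119 = 180
Final: R1 = 180

180


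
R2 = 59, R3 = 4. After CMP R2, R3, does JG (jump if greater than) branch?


Trace:
  R2 = 59, R3 = 4
  CMP R2, R3  → compares 59 vs 4
  JG checks: is 59 greater than 4?
  59 > 4, so condition is true
Branch taken: Yes

Yes


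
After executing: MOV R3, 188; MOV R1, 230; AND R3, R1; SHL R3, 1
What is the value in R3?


Register state trace:
  MOV R3, 188  → R3 = 188 (0b10111100)
  MOV R1, 230  → R1 = 230 (0b11100110)
  AND R3, R1  → R3 = 188 AND 230 = 164 (0b10100100)
  SHL R3, 1  → R3 = 164 << 1 = 328
Final: R3 = 328

328


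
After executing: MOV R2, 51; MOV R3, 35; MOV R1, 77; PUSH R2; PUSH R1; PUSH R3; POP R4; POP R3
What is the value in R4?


Stack trace (top is rightmost):
  MOV R2, 51  → R2 = 51
  MOV R3, 35  → R3 = 35
  MOV R1, 77  → R1 = 77
  PUSH R2  → stack: [51]
  PUSH R1  → stack: [51, 77]
  PUSH R3  → stack: [51, 77, 35]
  POP R4  → R4 = 35, stack: [51, 77]
  POP R3  → R3 = 77, stack: [51]
Final: R4 = 35

35


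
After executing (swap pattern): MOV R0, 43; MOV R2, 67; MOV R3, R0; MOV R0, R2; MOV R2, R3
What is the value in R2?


Register state trace (swap pattern):
  MOV R0, 43  → R0 = 43
  MOV R2, 67  → R2 = 67
  MOV R3, R0  → R3 = 43  (save R0)
  MOV R0, R2  → R0 = 67  (R0 gets R2's value)
  MOV R2, R3  → R2 = 43  (R2 gets saved value)
Final: R2 = 43

43


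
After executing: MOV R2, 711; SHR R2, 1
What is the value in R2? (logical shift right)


Register state trace:
  MOV R2, 711  → R2 = 711
  SHR R2, 1  → R2 = 711 >> 1 = 711 // 2^1 = 355
Final: R2 = 355

355


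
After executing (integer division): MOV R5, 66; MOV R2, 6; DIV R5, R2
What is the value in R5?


Register state trace:
  MOV R5, 66  → R5 = 66
  MOV R2, 6  → R2 = 6
  DIV R5, R2  → R5 = 66 // 6 = 11
Final: R5 = 11

11


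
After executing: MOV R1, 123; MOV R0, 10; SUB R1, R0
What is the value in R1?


Register state trace:
  MOV R1, 123  → R1 = 123
  MOV R0, 10  → R0 = 10
  SUB R1, R0  → R1 = 123 - 10 = 113
Final: R1 = 113

113


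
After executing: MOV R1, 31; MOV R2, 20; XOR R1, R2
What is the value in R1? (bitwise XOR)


Register state trace:
  MOV R1, 31  → R1 = 31 (0b00011111)
  MOV R2, 20  → R2 = 20 (0b00010100)
  XOR R1, R2  → R1 = 31 XOR 20 = 11 (0b00001011)
Final: R1 = 11

11


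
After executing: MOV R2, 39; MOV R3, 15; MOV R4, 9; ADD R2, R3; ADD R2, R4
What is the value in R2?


Register state trace:
  MOV R2, 39  → R2 = 39
  MOV R3, 15  → R3 = 15
  MOV R4, 9  → R4 = 9
  ADD R2, R3  → R2 = 39 + 15 = 54
  ADD R2, R4  → R2 = 54 + 9 = 63
Final: R2 = 63

63


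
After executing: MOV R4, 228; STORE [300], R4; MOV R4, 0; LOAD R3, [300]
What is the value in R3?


Register and memory trace:
  MOV R4, 228  → R4 = 228
  STORE [300], R4  → mem[300] = 228
  MOV R4, 0  → R4 = 0
  LOAD R3, [300]  → R3 = mem[300] = 228
Final: R3 = 228

228


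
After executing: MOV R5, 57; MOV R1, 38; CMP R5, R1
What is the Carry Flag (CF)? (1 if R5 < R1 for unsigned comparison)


Register state trace:
  MOV R5, 57  → R5 = 57
  MOV R1, 38  → R1 = 38
  CMP R5, R1  → unsigned 57 - 38: no borrow
  57 >= 38, so CF = 0
CF = 0

0


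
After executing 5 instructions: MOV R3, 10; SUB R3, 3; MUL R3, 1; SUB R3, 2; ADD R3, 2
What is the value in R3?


Register state trace:
  MOV R3, 10  → R3 = 10
  SUB R3, 3  → R3 = 10 - 3 = 7
  MUL R3, 1  → R3 = 7 * 1 = 7
  SUB R3, 2  → R3 = 7 - 2 = 5
  ADD R3, 2  → R3 = 5 + 2 = 7
Final: R3 = 7

7


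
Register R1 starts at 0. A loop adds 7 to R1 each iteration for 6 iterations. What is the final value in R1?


Starting value: R1 = 0
  Iter 1: R1 = 0 + 7 = 7
  Iter 2: R1 = 7 + 7 = 14
  Iter 3: R1 = 14 + 7 = 21
  Iter 4: R1 = 21 + 7 = 28
  Iter 5: R1 = 28 + 7 = 35
  Iter 6: R1 = 35 + 7 = 42
Final: R1 = 42

42


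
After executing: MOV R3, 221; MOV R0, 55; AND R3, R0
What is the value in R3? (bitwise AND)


Register state trace:
  MOV R3, 221  → R3 = 221 (0b11011101)
  MOV R0, 55  → R0 = 55 (0b00110111)
  AND R3, R0  → R3 = 221 AND 55 = 21 (0b00010101)
Final: R3 = 21

21


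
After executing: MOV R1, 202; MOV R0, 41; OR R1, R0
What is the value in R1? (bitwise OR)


Register state trace:
  MOV R1, 202  → R1 = 202 (0b11001010)
  MOV R0, 41  → R0 = 41 (0b00101001)
  OR R1, R0   → R1 = 202 OR 41 = 235 (0b11101011)
Final: R1 = 235

235


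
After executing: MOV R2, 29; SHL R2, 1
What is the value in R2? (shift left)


Register state trace:
  MOV R2, 29  → R2 = 29
  SHL R2, 1  → R2 = 29 << 1 = 29 * 2^1 = 58
Final: R2 = 58

58


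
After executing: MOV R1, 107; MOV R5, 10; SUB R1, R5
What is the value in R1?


Register state trace:
  MOV R1, 107  → R1 = 107
  MOV R5, 10  → R5 = 10
  SUB R1, R5  → R1 = 107 - 10 = 97
Final: R1 = 97

97


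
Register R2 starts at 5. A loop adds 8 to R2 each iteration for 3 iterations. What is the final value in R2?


Starting value: R2 = 5
  Iter 1: R2 = 5 + 8 = 13
  Iter 2: R2 = 13 + 8 = 21
  Iter 3: R2 = 21 + 8 = 29
Final: R2 = 29

29


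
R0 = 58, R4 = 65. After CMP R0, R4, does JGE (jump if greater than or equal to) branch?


Trace:
  R0 = 58, R4 = 65
  CMP R0, R4  → compares 58 vs 65
  JGE checks: is 58 greater than or equal to 65?
  58 < 65, so condition is false
Branch taken: No

No


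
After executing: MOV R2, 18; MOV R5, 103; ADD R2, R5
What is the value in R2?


Register state trace:
  MOV R2, 18  → R2 = 18
  MOV R5, 103  → R5 = 103
  ADD R2, R5  → R2 = 18 + 103 = 121
Final: R2 = 121

121


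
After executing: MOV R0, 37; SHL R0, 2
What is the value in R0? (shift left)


Register state trace:
  MOV R0, 37  → R0 = 37
  SHL R0, 2  → R0 = 37 << 2 = 37 * 2^2 = 148
Final: R0 = 148

148


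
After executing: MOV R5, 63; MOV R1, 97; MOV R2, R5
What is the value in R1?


Register state trace:
  MOV R5, 63  → R5 = 63
  MOV R1, 97  → R1 = 97
  MOV R2, R5  → R2 = 63
Final: R1 = 97

97


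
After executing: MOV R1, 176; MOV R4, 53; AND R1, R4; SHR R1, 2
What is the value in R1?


Register state trace:
  MOV R1, 176  → R1 = 176 (0b10110000)
  MOV R4, 53  → R4 = 53 (0b00110101)
  AND R1, R4  → R1 = 176 AND 53 = 48 (0b00110000)
  SHR R1, 2  → R1 = 48 >> 2 = 12
Final: R1 = 12

12


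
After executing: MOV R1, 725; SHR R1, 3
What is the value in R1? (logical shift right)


Register state trace:
  MOV R1, 725  → R1 = 725
  SHR R1, 3  → R1 = 725 >> 3 = 725 // 2^3 = 90
Final: R1 = 90

90


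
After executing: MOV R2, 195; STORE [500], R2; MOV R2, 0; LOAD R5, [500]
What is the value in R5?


Register and memory trace:
  MOV R2, 195  → R2 = 195
  STORE [500], R2  → mem[500] = 195
  MOV R2, 0  → R2 = 0
  LOAD R5, [500]  → R5 = mem[500] = 195
Final: R5 = 195

195


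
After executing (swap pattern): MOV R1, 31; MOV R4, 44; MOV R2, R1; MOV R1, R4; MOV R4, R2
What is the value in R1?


Register state trace (swap pattern):
  MOV R1, 31  → R1 = 31
  MOV R4, 44  → R4 = 44
  MOV R2, R1  → R2 = 31  (save R1)
  MOV R1, R4  → R1 = 44  (R1 gets R4's value)
  MOV R4, R2  → R4 = 31  (R4 gets saved value)
Final: R1 = 44

44


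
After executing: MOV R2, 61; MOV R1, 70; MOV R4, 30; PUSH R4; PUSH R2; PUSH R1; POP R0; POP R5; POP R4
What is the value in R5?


Stack trace (top is rightmost):
  MOV R2, 61  → R2 = 61
  MOV R1, 70  → R1 = 70
  MOV R4, 30  → R4 = 30
  PUSH R4  → stack: [30]
  PUSH R2  → stack: [30, 61]
  PUSH R1  → stack: [30, 61, 70]
  POP R0  → R0 = 70, stack: [30, 61]
  POP R5  → R5 = 61, stack: [30]
  POP R4  → R4 = 30, stack: []
Final: R5 = 61

61


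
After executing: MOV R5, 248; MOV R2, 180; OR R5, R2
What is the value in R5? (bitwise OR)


Register state trace:
  MOV R5, 248  → R5 = 248 (0b11111000)
  MOV R2, 180  → R2 = 180 (0b10110100)
  OR R5, R2   → R5 = 248 OR 180 = 252 (0b11111100)
Final: R5 = 252

252


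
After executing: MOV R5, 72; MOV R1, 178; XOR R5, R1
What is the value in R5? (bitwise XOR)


Register state trace:
  MOV R5, 72  → R5 = 72 (0b01001000)
  MOV R1, 178  → R1 = 178 (0b10110010)
  XOR R5, R1  → R5 = 72 XOR 178 = 250 (0b11111010)
Final: R5 = 250

250


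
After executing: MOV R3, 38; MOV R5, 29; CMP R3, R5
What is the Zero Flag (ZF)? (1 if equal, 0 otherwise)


Register state trace:
  MOV R3, 38  → R3 = 38
  MOV R5, 29  → R5 = 29
  CMP R3, R5  → computes 38 - 29 = 9
  Result is nonzero, so values are not equal
ZF = 0

0


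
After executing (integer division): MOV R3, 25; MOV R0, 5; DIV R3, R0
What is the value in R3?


Register state trace:
  MOV R3, 25  → R3 = 25
  MOV R0, 5  → R0 = 5
  DIV R3, R0  → R3 = 25 // 5 = 5
Final: R3 = 5

5


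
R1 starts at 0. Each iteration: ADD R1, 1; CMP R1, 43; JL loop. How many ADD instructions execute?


Loop trace (R1 starts at 0, target 43, step 1):
  ADD #1: R1 = 0 + 1 = 1  → 1 < 43, loop
  ADD #2: R1 = 1 + 1 = 2  → 2 < 43, loop
  ADD #3: R1 = 2 + 1 = 3  → 3 < 43, loop
  ADD #4: R1 = 3 + 1 = 4  → 4 < 43, loop
  ADD #5: R1 = 4 + 1 = 5  → 5 < 43, loop
  ADD #6: R1 = 5 + 1 = 6  → 6 < 43, loop
  ADD #7: R1 = 6 + 1 = 7  → 7 < 43, loop
  ADD #8: R1 = 7 + 1 = 8  → 8 < 43, loop
  ADD #9: R1 = 8 + 1 = 9  → 9 < 43, loop
  ADD #10: R1 = 9 + 1 = 10  → 10 < 43, loop
  ADD #11: R1 = 10 + 1 = 11  → 11 < 43, loop
  ADD #12: R1 = 11 + 1 = 12  → 12 < 43, loop
  ADD #13: R1 = 12 + 1 = 13  → 13 < 43, loop
  ADD #14: R1 = 13 + 1 = 14  → 14 < 43, loop
  ADD #15: R1 = 14 + 1 = 15  → 15 < 43, loop
  ADD #16: R1 = 15 + 1 = 16  → 16 < 43, loop
  ADD #17: R1 = 16 + 1 = 17  → 17 < 43, loop
  ADD #18: R1 = 17 + 1 = 18  → 18 < 43, loop
  ADD #19: R1 = 18 + 1 = 19  → 19 < 43, loop
  ADD #20: R1 = 19 + 1 = 20  → 20 < 43, loop
  ADD #21: R1 = 20 + 1 = 21  → 21 < 43, loop
  ADD #22: R1 = 21 + 1 = 22  → 22 < 43, loop
  ADD #23: R1 = 22 + 1 = 23  → 23 < 43, loop
  ADD #24: R1 = 23 + 1 = 24  → 24 < 43, loop
  ADD #25: R1 = 24 + 1 = 25  → 25 < 43, loop
  ADD #26: R1 = 25 + 1 = 26  → 26 < 43, loop
  ADD #27: R1 = 26 + 1 = 27  → 27 < 43, loop
  ADD #28: R1 = 27 + 1 = 28  → 28 < 43, loop
  ADD #29: R1 = 28 + 1 = 29  → 29 < 43, loop
  ADD #30: R1 = 29 + 1 = 30  → 30 < 43, loop
  ADD #31: R1 = 30 + 1 = 31  → 31 < 43, loop
  ADD #32: R1 = 31 + 1 = 32  → 32 < 43, loop
  ADD #33: R1 = 32 + 1 = 33  → 33 < 43, loop
  ADD #34: R1 = 33 + 1 = 34  → 34 < 43, loop
  ADD #35: R1 = 34 + 1 = 35  → 35 < 43, loop
  ADD #36: R1 = 35 + 1 = 36  → 36 < 43, loop
  ADD #37: R1 = 36 + 1 = 37  → 37 < 43, loop
  ADD #38: R1 = 37 + 1 = 38  → 38 < 43, loop
  ADD #39: R1 = 38 + 1 = 39  → 39 < 43, loop
  ADD #40: R1 = 39 + 1 = 40  → 40 < 43, loop
  ADD #41: R1 = 40 + 1 = 41  → 41 < 43, loop
  ADD #42: R1 = 41 + 1 = 42  → 42 < 43, loop
  ADD #43: R1 = 42 + 1 = 43  → 43 >= 43, exit
Total ADD instructions: 43

43


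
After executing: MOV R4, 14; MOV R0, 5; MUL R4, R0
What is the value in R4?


Register state trace:
  MOV R4, 14  → R4 = 14
  MOV R0, 5  → R0 = 5
  MUL R4, R0  → R4 = 14 * 5 = 70
Final: R4 = 70

70


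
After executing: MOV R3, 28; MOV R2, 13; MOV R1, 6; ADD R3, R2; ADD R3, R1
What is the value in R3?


Register state trace:
  MOV R3, 28  → R3 = 28
  MOV R2, 13  → R2 = 13
  MOV R1, 6  → R1 = 6
  ADD R3, R2  → R3 = 28 + 13 = 41
  ADD R3, R1  → R3 = 41 + 6 = 47
Final: R3 = 47

47


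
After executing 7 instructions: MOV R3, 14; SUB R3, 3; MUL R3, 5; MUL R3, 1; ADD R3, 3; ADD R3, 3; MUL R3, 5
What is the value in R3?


Register state trace:
  MOV R3, 14  → R3 = 14
  SUB R3, 3  → R3 = 14 - 3 = 11
  MUL R3, 5  → R3 = 11 * 5 = 55
  MUL R3, 1  → R3 = 55 * 1 = 55
  ADD R3, 3  → R3 = 55 + 3 = 58
  ADD R3, 3  → R3 = 58 + 3 = 61
  MUL R3, 5  → R3 = 61 * 5 = 305
Final: R3 = 305

305


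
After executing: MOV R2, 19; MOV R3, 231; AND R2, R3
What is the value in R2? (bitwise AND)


Register state trace:
  MOV R2, 19  → R2 = 19 (0b00010011)
  MOV R3, 231  → R3 = 231 (0b11100111)
  AND R2, R3  → R2 = 19 AND 231 = 3 (0b00000011)
Final: R2 = 3

3


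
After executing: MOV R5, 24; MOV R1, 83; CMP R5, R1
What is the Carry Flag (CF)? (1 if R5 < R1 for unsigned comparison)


Register state trace:
  MOV R5, 24  → R5 = 24
  MOV R1, 83  → R1 = 83
  CMP R5, R1  → unsigned 24 - 83: borrow occurs
  24 < 83, so CF = 1
CF = 1

1


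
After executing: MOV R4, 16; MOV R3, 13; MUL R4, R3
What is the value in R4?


Register state trace:
  MOV R4, 16  → R4 = 16
  MOV R3, 13  → R3 = 13
  MUL R4, R3  → R4 = 16 * 13 = 208
Final: R4 = 208

208


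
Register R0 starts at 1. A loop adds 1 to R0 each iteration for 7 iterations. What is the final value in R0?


Starting value: R0 = 1
  Iter 1: R0 = 1 + 1 = 2
  Iter 2: R0 = 2 + 1 = 3
  Iter 3: R0 = 3 + 1 = 4
  Iter 4: R0 = 4 + 1 = 5
  Iter 5: R0 = 5 + 1 = 6
  Iter 6: R0 = 6 + 1 = 7
  Iter 7: R0 = 7 + 1 = 8
Final: R0 = 8

8


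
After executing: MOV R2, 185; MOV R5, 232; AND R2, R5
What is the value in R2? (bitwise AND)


Register state trace:
  MOV R2, 185  → R2 = 185 (0b10111001)
  MOV R5, 232  → R5 = 232 (0b11101000)
  AND R2, R5  → R2 = 185 AND 232 = 168 (0b10101000)
Final: R2 = 168

168


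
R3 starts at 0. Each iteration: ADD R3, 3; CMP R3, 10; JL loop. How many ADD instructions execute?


Loop trace (R3 starts at 0, target 10, step 3):
  ADD #1: R3 = 0 + 3 = 3  → 3 < 10, loop
  ADD #2: R3 = 3 + 3 = 6  → 6 < 10, loop
  ADD #3: R3 = 6 + 3 = 9  → 9 < 10, loop
  ADD #4: R3 = 9 + 3 = 12  → 12 >= 10, exit
Total ADD instructions: 4

4


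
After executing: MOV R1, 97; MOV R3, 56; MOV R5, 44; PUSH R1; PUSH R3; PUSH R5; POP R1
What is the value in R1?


Stack trace (top is rightmost):
  MOV R1, 97  → R1 = 97
  MOV R3, 56  → R3 = 56
  MOV R5, 44  → R5 = 44
  PUSH R1  → stack: [97]
  PUSH R3  → stack: [97, 56]
  PUSH R5  → stack: [97, 56, 44]
  POP R1  → R1 = 44, stack: [97, 56]
Final: R1 = 44

44


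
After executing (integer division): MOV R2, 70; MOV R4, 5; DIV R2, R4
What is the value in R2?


Register state trace:
  MOV R2, 70  → R2 = 70
  MOV R4, 5  → R4 = 5
  DIV R2, R4  → R2 = 70 // 5 = 14
Final: R2 = 14

14


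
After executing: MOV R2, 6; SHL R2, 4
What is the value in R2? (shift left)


Register state trace:
  MOV R2, 6  → R2 = 6
  SHL R2, 4  → R2 = 6 << 4 = 6 * 2^4 = 96
Final: R2 = 96

96


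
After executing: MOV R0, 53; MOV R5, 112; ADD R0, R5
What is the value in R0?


Register state trace:
  MOV R0, 53  → R0 = 53
  MOV R5, 112  → R5 = 112
  ADD R0, R5  → R0 = 53 + 112 = 165
Final: R0 = 165

165


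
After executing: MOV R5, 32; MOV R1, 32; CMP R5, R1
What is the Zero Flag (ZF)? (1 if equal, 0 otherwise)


Register state trace:
  MOV R5, 32  → R5 = 32
  MOV R1, 32  → R1 = 32
  CMP R5, R1  → computes 32 - 32 = 0
  Result is zero, so values are equal
ZF = 1

1


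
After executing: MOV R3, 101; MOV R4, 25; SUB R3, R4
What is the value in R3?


Register state trace:
  MOV R3, 101  → R3 = 101
  MOV R4, 25  → R4 = 25
  SUB R3, R4  → R3 = 101 - 25 = 76
Final: R3 = 76

76


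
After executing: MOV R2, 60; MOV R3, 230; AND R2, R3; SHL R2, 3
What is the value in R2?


Register state trace:
  MOV R2, 60  → R2 = 60 (0b00111100)
  MOV R3, 230  → R3 = 230 (0b11100110)
  AND R2, R3  → R2 = 60 AND 230 = 36 (0b00100100)
  SHL R2, 3  → R2 = 36 << 3 = 288
Final: R2 = 288

288


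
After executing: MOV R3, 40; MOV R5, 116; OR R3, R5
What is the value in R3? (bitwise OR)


Register state trace:
  MOV R3, 40  → R3 = 40 (0b00101000)
  MOV R5, 116  → R5 = 116 (0b01110100)
  OR R3, R5   → R3 = 40 OR 116 = 124 (0b01111100)
Final: R3 = 124

124


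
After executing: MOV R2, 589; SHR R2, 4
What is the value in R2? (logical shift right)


Register state trace:
  MOV R2, 589  → R2 = 589
  SHR R2, 4  → R2 = 589 >> 4 = 589 // 2^4 = 36
Final: R2 = 36

36


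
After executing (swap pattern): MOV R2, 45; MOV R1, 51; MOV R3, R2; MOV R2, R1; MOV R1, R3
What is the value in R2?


Register state trace (swap pattern):
  MOV R2, 45  → R2 = 45
  MOV R1, 51  → R1 = 51
  MOV R3, R2  → R3 = 45  (save R2)
  MOV R2, R1  → R2 = 51  (R2 gets R1's value)
  MOV R1, R3  → R1 = 45  (R1 gets saved value)
Final: R2 = 51

51


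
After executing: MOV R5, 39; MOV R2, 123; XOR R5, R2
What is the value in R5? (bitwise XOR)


Register state trace:
  MOV R5, 39  → R5 = 39 (0b00100111)
  MOV R2, 123  → R2 = 123 (0b01111011)
  XOR R5, R2  → R5 = 39 XOR 123 = 92 (0b01011100)
Final: R5 = 92

92


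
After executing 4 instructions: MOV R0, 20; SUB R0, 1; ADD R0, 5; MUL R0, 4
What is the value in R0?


Register state trace:
  MOV R0, 20  → R0 = 20
  SUB R0, 1  → R0 = 20 - 1 = 19
  ADD R0, 5  → R0 = 19 + 5 = 24
  MUL R0, 4  → R0 = 24 * 4 = 96
Final: R0 = 96

96


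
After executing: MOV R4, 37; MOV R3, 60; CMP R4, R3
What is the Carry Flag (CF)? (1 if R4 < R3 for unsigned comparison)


Register state trace:
  MOV R4, 37  → R4 = 37
  MOV R3, 60  → R3 = 60
  CMP R4, R3  → unsigned 37 - 60: borrow occurs
  37 < 60, so CF = 1
CF = 1

1


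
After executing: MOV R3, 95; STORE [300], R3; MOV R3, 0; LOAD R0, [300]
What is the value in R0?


Register and memory trace:
  MOV R3, 95  → R3 = 95
  STORE [300], R3  → mem[300] = 95
  MOV R3, 0  → R3 = 0
  LOAD R0, [300]  → R0 = mem[300] = 95
Final: R0 = 95

95


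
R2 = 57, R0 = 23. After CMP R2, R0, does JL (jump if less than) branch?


Trace:
  R2 = 57, R0 = 23
  CMP R2, R0  → compares 57 vs 23
  JL checks: is 57 less than 23?
  57 > 23, so condition is false
Branch taken: No

No


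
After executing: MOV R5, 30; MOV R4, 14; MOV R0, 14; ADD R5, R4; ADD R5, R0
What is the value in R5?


Register state trace:
  MOV R5, 30  → R5 = 30
  MOV R4, 14  → R4 = 14
  MOV R0, 14  → R0 = 14
  ADD R5, R4  → R5 = 30 + 14 = 44
  ADD R5, R0  → R5 = 44 + 14 = 58
Final: R5 = 58

58


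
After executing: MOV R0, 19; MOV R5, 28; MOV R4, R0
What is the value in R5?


Register state trace:
  MOV R0, 19  → R0 = 19
  MOV R5, 28  → R5 = 28
  MOV R4, R0  → R4 = 19
Final: R5 = 28

28


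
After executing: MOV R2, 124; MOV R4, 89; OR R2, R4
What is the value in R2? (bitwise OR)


Register state trace:
  MOV R2, 124  → R2 = 124 (0b01111100)
  MOV R4, 89  → R4 = 89 (0b01011001)
  OR R2, R4   → R2 = 124 OR 89 = 125 (0b01111101)
Final: R2 = 125

125


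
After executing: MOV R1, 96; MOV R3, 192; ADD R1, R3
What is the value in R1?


Register state trace:
  MOV R1, 96  → R1 = 96
  MOV R3, 192  → R3 = 192
  ADD R1, R3  → R1 = 96 + 192 = 288
Final: R1 = 288

288


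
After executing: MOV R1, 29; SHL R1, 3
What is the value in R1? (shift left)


Register state trace:
  MOV R1, 29  → R1 = 29
  SHL R1, 3  → R1 = 29 << 3 = 29 * 2^3 = 232
Final: R1 = 232

232


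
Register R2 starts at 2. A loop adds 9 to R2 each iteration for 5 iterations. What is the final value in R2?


Starting value: R2 = 2
  Iter 1: R2 = 2 + 9 = 11
  Iter 2: R2 = 11 + 9 = 20
  Iter 3: R2 = 20 + 9 = 29
  Iter 4: R2 = 29 + 9 = 38
  Iter 5: R2 = 38 + 9 = 47
Final: R2 = 47

47


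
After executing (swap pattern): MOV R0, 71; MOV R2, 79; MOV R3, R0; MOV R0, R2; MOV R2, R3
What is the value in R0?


Register state trace (swap pattern):
  MOV R0, 71  → R0 = 71
  MOV R2, 79  → R2 = 79
  MOV R3, R0  → R3 = 71  (save R0)
  MOV R0, R2  → R0 = 79  (R0 gets R2's value)
  MOV R2, R3  → R2 = 71  (R2 gets saved value)
Final: R0 = 79

79


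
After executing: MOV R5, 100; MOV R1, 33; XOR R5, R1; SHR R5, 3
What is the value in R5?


Register state trace:
  MOV R5, 100  → R5 = 100 (0b01100100)
  MOV R1, 33  → R1 = 33 (0b00100001)
  XOR R5, R1  → R5 = 100 XOR 33 = 69 (0b01000101)
  SHR R5, 3  → R5 = 69 >> 3 = 8
Final: R5 = 8

8


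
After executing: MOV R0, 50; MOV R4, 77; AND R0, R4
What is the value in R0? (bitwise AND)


Register state trace:
  MOV R0, 50  → R0 = 50 (0b00110010)
  MOV R4, 77  → R4 = 77 (0b01001101)
  AND R0, R4  → R0 = 50 AND 77 = 0 (0b00000000)
Final: R0 = 0

0


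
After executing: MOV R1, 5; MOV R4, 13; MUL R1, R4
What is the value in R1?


Register state trace:
  MOV R1, 5  → R1 = 5
  MOV R4, 13  → R4 = 13
  MUL R1, R4  → R1 = 5 * 13 = 65
Final: R1 = 65

65


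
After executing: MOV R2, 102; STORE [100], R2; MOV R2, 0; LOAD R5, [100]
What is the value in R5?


Register and memory trace:
  MOV R2, 102  → R2 = 102
  STORE [100], R2  → mem[100] = 102
  MOV R2, 0  → R2 = 0
  LOAD R5, [100]  → R5 = mem[100] = 102
Final: R5 = 102

102


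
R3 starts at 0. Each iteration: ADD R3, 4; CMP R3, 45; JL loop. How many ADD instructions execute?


Loop trace (R3 starts at 0, target 45, step 4):
  ADD #1: R3 = 0 + 4 = 4  → 4 < 45, loop
  ADD #2: R3 = 4 + 4 = 8  → 8 < 45, loop
  ADD #3: R3 = 8 + 4 = 12  → 12 < 45, loop
  ADD #4: R3 = 12 + 4 = 16  → 16 < 45, loop
  ADD #5: R3 = 16 + 4 = 20  → 20 < 45, loop
  ADD #6: R3 = 20 + 4 = 24  → 24 < 45, loop
  ADD #7: R3 = 24 + 4 = 28  → 28 < 45, loop
  ADD #8: R3 = 28 + 4 = 32  → 32 < 45, loop
  ADD #9: R3 = 32 + 4 = 36  → 36 < 45, loop
  ADD #10: R3 = 36 + 4 = 40  → 40 < 45, loop
  ADD #11: R3 = 40 + 4 = 44  → 44 < 45, loop
  ADD #12: R3 = 44 + 4 = 48  → 48 >= 45, exit
Total ADD instructions: 12

12


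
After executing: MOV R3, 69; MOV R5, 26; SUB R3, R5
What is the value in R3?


Register state trace:
  MOV R3, 69  → R3 = 69
  MOV R5, 26  → R5 = 26
  SUB R3, R5  → R3 = 69 - 26 = 43
Final: R3 = 43

43


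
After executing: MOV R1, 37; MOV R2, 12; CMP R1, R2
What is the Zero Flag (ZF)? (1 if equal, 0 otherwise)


Register state trace:
  MOV R1, 37  → R1 = 37
  MOV R2, 12  → R2 = 12
  CMP R1, R2  → computes 37 - 12 = 25
  Result is nonzero, so values are not equal
ZF = 0

0


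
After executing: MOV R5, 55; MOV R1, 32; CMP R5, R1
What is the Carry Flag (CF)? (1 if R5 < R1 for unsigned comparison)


Register state trace:
  MOV R5, 55  → R5 = 55
  MOV R1, 32  → R1 = 32
  CMP R5, R1  → unsigned 55 - 32: no borrow
  55 >= 32, so CF = 0
CF = 0

0


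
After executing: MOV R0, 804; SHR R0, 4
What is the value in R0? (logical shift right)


Register state trace:
  MOV R0, 804  → R0 = 804
  SHR R0, 4  → R0 = 804 >> 4 = 804 // 2^4 = 50
Final: R0 = 50

50


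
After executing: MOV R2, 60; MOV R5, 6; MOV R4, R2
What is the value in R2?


Register state trace:
  MOV R2, 60  → R2 = 60
  MOV R5, 6  → R5 = 6
  MOV R4, R2  → R4 = 60
Final: R2 = 60

60


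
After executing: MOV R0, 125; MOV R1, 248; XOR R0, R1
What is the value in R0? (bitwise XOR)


Register state trace:
  MOV R0, 125  → R0 = 125 (0b01111101)
  MOV R1, 248  → R1 = 248 (0b11111000)
  XOR R0, R1  → R0 = 125 XOR 248 = 133 (0b10000101)
Final: R0 = 133

133


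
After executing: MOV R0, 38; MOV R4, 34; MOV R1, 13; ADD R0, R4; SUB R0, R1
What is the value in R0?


Register state trace:
  MOV R0, 38  → R0 = 38
  MOV R4, 34  → R4 = 34
  MOV R1, 13  → R1 = 13
  ADD R0, R4  → R0 = 38 + 34 = 72
  SUB R0, R1  → R0 = 72 - 13 = 59
Final: R0 = 59

59


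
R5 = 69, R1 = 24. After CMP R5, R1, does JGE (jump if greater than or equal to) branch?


Trace:
  R5 = 69, R1 = 24
  CMP R5, R1  → compares 69 vs 24
  JGE checks: is 69 greater than or equal to 24?
  69 > 24, so condition is true
Branch taken: Yes

Yes


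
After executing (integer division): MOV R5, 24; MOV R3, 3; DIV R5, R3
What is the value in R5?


Register state trace:
  MOV R5, 24  → R5 = 24
  MOV R3, 3  → R3 = 3
  DIV R5, R3  → R5 = 24 // 3 = 8
Final: R5 = 8

8


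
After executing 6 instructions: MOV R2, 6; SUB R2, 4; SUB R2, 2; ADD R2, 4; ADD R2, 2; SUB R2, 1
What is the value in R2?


Register state trace:
  MOV R2, 6  → R2 = 6
  SUB R2, 4  → R2 = 6 - 4 = 2
  SUB R2, 2  → R2 = 2 - 2 = 0
  ADD R2, 4  → R2 = 0 + 4 = 4
  ADD R2, 2  → R2 = 4 + 2 = 6
  SUB R2, 1  → R2 = 6 - 1 = 5
Final: R2 = 5

5


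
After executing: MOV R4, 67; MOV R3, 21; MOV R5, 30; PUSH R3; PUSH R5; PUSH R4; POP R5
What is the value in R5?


Stack trace (top is rightmost):
  MOV R4, 67  → R4 = 67
  MOV R3, 21  → R3 = 21
  MOV R5, 30  → R5 = 30
  PUSH R3  → stack: [21]
  PUSH R5  → stack: [21, 30]
  PUSH R4  → stack: [21, 30, 67]
  POP R5  → R5 = 67, stack: [21, 30]
Final: R5 = 67

67


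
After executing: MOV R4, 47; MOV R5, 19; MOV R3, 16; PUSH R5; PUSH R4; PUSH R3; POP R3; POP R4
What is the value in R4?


Stack trace (top is rightmost):
  MOV R4, 47  → R4 = 47
  MOV R5, 19  → R5 = 19
  MOV R3, 16  → R3 = 16
  PUSH R5  → stack: [19]
  PUSH R4  → stack: [19, 47]
  PUSH R3  → stack: [19, 47, 16]
  POP R3  → R3 = 16, stack: [19, 47]
  POP R4  → R4 = 47, stack: [19]
Final: R4 = 47

47


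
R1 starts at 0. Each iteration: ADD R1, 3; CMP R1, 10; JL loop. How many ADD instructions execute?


Loop trace (R1 starts at 0, target 10, step 3):
  ADD #1: R1 = 0 + 3 = 3  → 3 < 10, loop
  ADD #2: R1 = 3 + 3 = 6  → 6 < 10, loop
  ADD #3: R1 = 6 + 3 = 9  → 9 < 10, loop
  ADD #4: R1 = 9 + 3 = 12  → 12 >= 10, exit
Total ADD instructions: 4

4


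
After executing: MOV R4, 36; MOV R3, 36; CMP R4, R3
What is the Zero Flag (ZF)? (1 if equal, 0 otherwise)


Register state trace:
  MOV R4, 36  → R4 = 36
  MOV R3, 36  → R3 = 36
  CMP R4, R3  → computes 36 - 36 = 0
  Result is zero, so values are equal
ZF = 1

1


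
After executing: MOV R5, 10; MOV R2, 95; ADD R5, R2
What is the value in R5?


Register state trace:
  MOV R5, 10  → R5 = 10
  MOV R2, 95  → R2 = 95
  ADD R5, R2  → R5 = 10 + 95 = 105
Final: R5 = 105

105


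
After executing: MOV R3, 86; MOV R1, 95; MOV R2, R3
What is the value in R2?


Register state trace:
  MOV R3, 86  → R3 = 86
  MOV R1, 95  → R1 = 95
  MOV R2, R3  → R2 = 86
Final: R2 = 86

86


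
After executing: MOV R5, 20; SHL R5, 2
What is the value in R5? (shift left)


Register state trace:
  MOV R5, 20  → R5 = 20
  SHL R5, 2  → R5 = 20 << 2 = 20 * 2^2 = 80
Final: R5 = 80

80


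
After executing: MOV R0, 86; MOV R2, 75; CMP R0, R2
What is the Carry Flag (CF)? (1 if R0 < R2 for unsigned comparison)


Register state trace:
  MOV R0, 86  → R0 = 86
  MOV R2, 75  → R2 = 75
  CMP R0, R2  → unsigned 86 - 75: no borrow
  86 >= 75, so CF = 0
CF = 0

0


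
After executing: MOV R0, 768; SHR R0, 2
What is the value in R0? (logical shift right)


Register state trace:
  MOV R0, 768  → R0 = 768
  SHR R0, 2  → R0 = 768 >> 2 = 768 // 2^2 = 192
Final: R0 = 192

192


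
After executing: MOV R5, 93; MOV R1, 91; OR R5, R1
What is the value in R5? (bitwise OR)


Register state trace:
  MOV R5, 93  → R5 = 93 (0b01011101)
  MOV R1, 91  → R1 = 91 (0b01011011)
  OR R5, R1   → R5 = 93 OR 91 = 95 (0b01011111)
Final: R5 = 95

95


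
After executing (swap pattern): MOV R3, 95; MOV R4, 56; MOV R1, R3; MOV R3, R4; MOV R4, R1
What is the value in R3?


Register state trace (swap pattern):
  MOV R3, 95  → R3 = 95
  MOV R4, 56  → R4 = 56
  MOV R1, R3  → R1 = 95  (save R3)
  MOV R3, R4  → R3 = 56  (R3 gets R4's value)
  MOV R4, R1  → R4 = 95  (R4 gets saved value)
Final: R3 = 56

56


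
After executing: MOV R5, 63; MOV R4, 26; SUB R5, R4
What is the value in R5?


Register state trace:
  MOV R5, 63  → R5 = 63
  MOV R4, 26  → R4 = 26
  SUB R5, R4  → R5 = 63 - 26 = 37
Final: R5 = 37

37


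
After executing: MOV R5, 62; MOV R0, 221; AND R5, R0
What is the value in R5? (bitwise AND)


Register state trace:
  MOV R5, 62  → R5 = 62 (0b00111110)
  MOV R0, 221  → R0 = 221 (0b11011101)
  AND R5, R0  → R5 = 62 AND 221 = 28 (0b00011100)
Final: R5 = 28

28


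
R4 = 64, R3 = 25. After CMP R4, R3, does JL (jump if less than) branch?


Trace:
  R4 = 64, R3 = 25
  CMP R4, R3  → compares 64 vs 25
  JL checks: is 64 less than 25?
  64 > 25, so condition is false
Branch taken: No

No


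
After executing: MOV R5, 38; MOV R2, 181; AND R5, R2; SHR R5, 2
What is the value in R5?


Register state trace:
  MOV R5, 38  → R5 = 38 (0b00100110)
  MOV R2, 181  → R2 = 181 (0b10110101)
  AND R5, R2  → R5 = 38 AND 181 = 36 (0b00100100)
  SHR R5, 2  → R5 = 36 >> 2 = 9
Final: R5 = 9

9


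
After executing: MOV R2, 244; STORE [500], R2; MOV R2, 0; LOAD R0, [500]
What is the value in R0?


Register and memory trace:
  MOV R2, 244  → R2 = 244
  STORE [500], R2  → mem[500] = 244
  MOV R2, 0  → R2 = 0
  LOAD R0, [500]  → R0 = mem[500] = 244
Final: R0 = 244

244


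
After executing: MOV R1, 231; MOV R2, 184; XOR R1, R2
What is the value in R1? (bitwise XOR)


Register state trace:
  MOV R1, 231  → R1 = 231 (0b11100111)
  MOV R2, 184  → R2 = 184 (0b10111000)
  XOR R1, R2  → R1 = 231 XOR 184 = 95 (0b01011111)
Final: R1 = 95

95


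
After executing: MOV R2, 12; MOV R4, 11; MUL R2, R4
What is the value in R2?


Register state trace:
  MOV R2, 12  → R2 = 12
  MOV R4, 11  → R4 = 11
  MUL R2, R4  → R2 = 12 * 11 = 132
Final: R2 = 132

132


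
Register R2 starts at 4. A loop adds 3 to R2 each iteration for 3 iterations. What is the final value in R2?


Starting value: R2 = 4
  Iter 1: R2 = 4 + 3 = 7
  Iter 2: R2 = 7 + 3 = 10
  Iter 3: R2 = 10 + 3 = 13
Final: R2 = 13

13


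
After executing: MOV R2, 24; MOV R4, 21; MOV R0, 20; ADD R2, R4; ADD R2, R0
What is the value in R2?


Register state trace:
  MOV R2, 24  → R2 = 24
  MOV R4, 21  → R4 = 21
  MOV R0, 20  → R0 = 20
  ADD R2, R4  → R2 = 24 + 21 = 45
  ADD R2, R0  → R2 = 45 + 20 = 65
Final: R2 = 65

65


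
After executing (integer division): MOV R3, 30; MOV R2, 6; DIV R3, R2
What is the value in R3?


Register state trace:
  MOV R3, 30  → R3 = 30
  MOV R2, 6  → R2 = 6
  DIV R3, R2  → R3 = 30 // 6 = 5
Final: R3 = 5

5


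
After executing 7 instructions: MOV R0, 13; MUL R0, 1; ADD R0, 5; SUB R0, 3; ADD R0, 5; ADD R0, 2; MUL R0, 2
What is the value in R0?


Register state trace:
  MOV R0, 13  → R0 = 13
  MUL R0, 1  → R0 = 13 * 1 = 13
  ADD R0, 5  → R0 = 13 + 5 = 18
  SUB R0, 3  → R0 = 18 - 3 = 15
  ADD R0, 5  → R0 = 15 + 5 = 20
  ADD R0, 2  → R0 = 20 + 2 = 22
  MUL R0, 2  → R0 = 22 * 2 = 44
Final: R0 = 44

44
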